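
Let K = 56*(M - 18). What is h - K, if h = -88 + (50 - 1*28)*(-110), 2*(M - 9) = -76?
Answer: 124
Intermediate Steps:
M = -29 (M = 9 + (½)*(-76) = 9 - 38 = -29)
K = -2632 (K = 56*(-29 - 18) = 56*(-47) = -2632)
h = -2508 (h = -88 + (50 - 28)*(-110) = -88 + 22*(-110) = -88 - 2420 = -2508)
h - K = -2508 - 1*(-2632) = -2508 + 2632 = 124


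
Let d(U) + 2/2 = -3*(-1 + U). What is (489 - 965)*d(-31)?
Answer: -45220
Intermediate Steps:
d(U) = 2 - 3*U (d(U) = -1 - 3*(-1 + U) = -1 + (3 - 3*U) = 2 - 3*U)
(489 - 965)*d(-31) = (489 - 965)*(2 - 3*(-31)) = -476*(2 + 93) = -476*95 = -45220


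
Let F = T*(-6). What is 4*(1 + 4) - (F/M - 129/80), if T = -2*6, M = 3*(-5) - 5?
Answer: 2017/80 ≈ 25.212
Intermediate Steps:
M = -20 (M = -15 - 5 = -20)
T = -12
F = 72 (F = -12*(-6) = 72)
4*(1 + 4) - (F/M - 129/80) = 4*(1 + 4) - (72/(-20) - 129/80) = 4*5 - (72*(-1/20) - 129*1/80) = 20 - (-18/5 - 129/80) = 20 - 1*(-417/80) = 20 + 417/80 = 2017/80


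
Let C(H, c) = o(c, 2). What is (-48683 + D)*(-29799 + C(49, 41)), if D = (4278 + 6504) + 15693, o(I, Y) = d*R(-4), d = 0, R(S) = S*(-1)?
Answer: 661776192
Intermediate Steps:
R(S) = -S
o(I, Y) = 0 (o(I, Y) = 0*(-1*(-4)) = 0*4 = 0)
C(H, c) = 0
D = 26475 (D = 10782 + 15693 = 26475)
(-48683 + D)*(-29799 + C(49, 41)) = (-48683 + 26475)*(-29799 + 0) = -22208*(-29799) = 661776192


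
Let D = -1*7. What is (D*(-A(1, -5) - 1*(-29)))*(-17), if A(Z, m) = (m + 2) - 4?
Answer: 4284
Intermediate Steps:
D = -7
A(Z, m) = -2 + m (A(Z, m) = (2 + m) - 4 = -2 + m)
(D*(-A(1, -5) - 1*(-29)))*(-17) = -7*(-(-2 - 5) - 1*(-29))*(-17) = -7*(-1*(-7) + 29)*(-17) = -7*(7 + 29)*(-17) = -7*36*(-17) = -252*(-17) = 4284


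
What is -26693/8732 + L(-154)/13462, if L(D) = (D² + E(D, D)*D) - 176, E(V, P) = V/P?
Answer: -77567307/58775092 ≈ -1.3197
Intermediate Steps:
L(D) = -176 + D + D² (L(D) = (D² + (D/D)*D) - 176 = (D² + 1*D) - 176 = (D² + D) - 176 = (D + D²) - 176 = -176 + D + D²)
-26693/8732 + L(-154)/13462 = -26693/8732 + (-176 - 154 + (-154)²)/13462 = -26693*1/8732 + (-176 - 154 + 23716)*(1/13462) = -26693/8732 + 23386*(1/13462) = -26693/8732 + 11693/6731 = -77567307/58775092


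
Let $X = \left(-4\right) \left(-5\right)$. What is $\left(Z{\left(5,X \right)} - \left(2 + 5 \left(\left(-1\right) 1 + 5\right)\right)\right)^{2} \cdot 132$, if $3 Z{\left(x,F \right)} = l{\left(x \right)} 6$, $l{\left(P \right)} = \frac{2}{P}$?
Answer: $\frac{1483152}{25} \approx 59326.0$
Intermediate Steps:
$X = 20$
$Z{\left(x,F \right)} = \frac{4}{x}$ ($Z{\left(x,F \right)} = \frac{\frac{2}{x} 6}{3} = \frac{12 \frac{1}{x}}{3} = \frac{4}{x}$)
$\left(Z{\left(5,X \right)} - \left(2 + 5 \left(\left(-1\right) 1 + 5\right)\right)\right)^{2} \cdot 132 = \left(\frac{4}{5} - \left(2 + 5 \left(\left(-1\right) 1 + 5\right)\right)\right)^{2} \cdot 132 = \left(4 \cdot \frac{1}{5} - \left(2 + 5 \left(-1 + 5\right)\right)\right)^{2} \cdot 132 = \left(\frac{4}{5} - 22\right)^{2} \cdot 132 = \left(- \frac{106}{5}\right)^{2} \cdot 132 = \frac{11236}{25} \cdot 132 = \frac{1483152}{25}$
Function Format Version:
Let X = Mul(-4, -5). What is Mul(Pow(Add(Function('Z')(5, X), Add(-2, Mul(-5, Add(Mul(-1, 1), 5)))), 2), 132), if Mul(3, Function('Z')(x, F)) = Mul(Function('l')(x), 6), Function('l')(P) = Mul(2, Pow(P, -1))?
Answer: Rational(1483152, 25) ≈ 59326.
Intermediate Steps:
X = 20
Function('Z')(x, F) = Mul(4, Pow(x, -1)) (Function('Z')(x, F) = Mul(Rational(1, 3), Mul(Mul(2, Pow(x, -1)), 6)) = Mul(Rational(1, 3), Mul(12, Pow(x, -1))) = Mul(4, Pow(x, -1)))
Mul(Pow(Add(Function('Z')(5, X), Add(-2, Mul(-5, Add(Mul(-1, 1), 5)))), 2), 132) = Mul(Pow(Add(Mul(4, Pow(5, -1)), Add(-2, Mul(-5, Add(Mul(-1, 1), 5)))), 2), 132) = Mul(Pow(Add(Mul(4, Rational(1, 5)), Add(-2, Mul(-5, Add(-1, 5)))), 2), 132) = Mul(Pow(Add(Rational(4, 5), Add(-2, Mul(-5, 4))), 2), 132) = Mul(Pow(Add(Rational(4, 5), Add(-2, -20)), 2), 132) = Mul(Pow(Add(Rational(4, 5), -22), 2), 132) = Mul(Pow(Rational(-106, 5), 2), 132) = Mul(Rational(11236, 25), 132) = Rational(1483152, 25)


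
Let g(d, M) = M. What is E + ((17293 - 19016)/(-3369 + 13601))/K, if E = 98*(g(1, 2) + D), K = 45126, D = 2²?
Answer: 271496786693/461729232 ≈ 588.00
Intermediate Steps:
D = 4
E = 588 (E = 98*(2 + 4) = 98*6 = 588)
E + ((17293 - 19016)/(-3369 + 13601))/K = 588 + ((17293 - 19016)/(-3369 + 13601))/45126 = 588 - 1723/10232*(1/45126) = 588 - 1723*1/10232*(1/45126) = 588 - 1723/10232*1/45126 = 588 - 1723/461729232 = 271496786693/461729232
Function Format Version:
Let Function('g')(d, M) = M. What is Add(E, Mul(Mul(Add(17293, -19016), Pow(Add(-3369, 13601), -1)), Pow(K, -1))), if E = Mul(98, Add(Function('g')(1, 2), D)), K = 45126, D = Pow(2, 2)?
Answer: Rational(271496786693, 461729232) ≈ 588.00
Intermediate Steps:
D = 4
E = 588 (E = Mul(98, Add(2, 4)) = Mul(98, 6) = 588)
Add(E, Mul(Mul(Add(17293, -19016), Pow(Add(-3369, 13601), -1)), Pow(K, -1))) = Add(588, Mul(Mul(Add(17293, -19016), Pow(Add(-3369, 13601), -1)), Pow(45126, -1))) = Add(588, Mul(Mul(-1723, Pow(10232, -1)), Rational(1, 45126))) = Add(588, Mul(Mul(-1723, Rational(1, 10232)), Rational(1, 45126))) = Add(588, Mul(Rational(-1723, 10232), Rational(1, 45126))) = Add(588, Rational(-1723, 461729232)) = Rational(271496786693, 461729232)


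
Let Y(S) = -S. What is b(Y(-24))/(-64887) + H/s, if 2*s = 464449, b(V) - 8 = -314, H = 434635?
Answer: 18848814628/10045567421 ≈ 1.8763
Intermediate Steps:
b(V) = -306 (b(V) = 8 - 314 = -306)
s = 464449/2 (s = (1/2)*464449 = 464449/2 ≈ 2.3222e+5)
b(Y(-24))/(-64887) + H/s = -306/(-64887) + 434635/(464449/2) = -306*(-1/64887) + 434635*(2/464449) = 102/21629 + 869270/464449 = 18848814628/10045567421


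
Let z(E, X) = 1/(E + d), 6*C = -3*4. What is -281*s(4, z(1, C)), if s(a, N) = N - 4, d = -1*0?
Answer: 843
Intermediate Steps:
C = -2 (C = (-3*4)/6 = (⅙)*(-12) = -2)
d = 0
z(E, X) = 1/E (z(E, X) = 1/(E + 0) = 1/E)
s(a, N) = -4 + N
-281*s(4, z(1, C)) = -281*(-4 + 1/1) = -281*(-4 + 1) = -281*(-3) = 843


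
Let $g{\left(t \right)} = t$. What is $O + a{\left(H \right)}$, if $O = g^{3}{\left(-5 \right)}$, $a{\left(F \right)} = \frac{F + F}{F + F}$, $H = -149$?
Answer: $-124$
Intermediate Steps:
$a{\left(F \right)} = 1$ ($a{\left(F \right)} = \frac{2 F}{2 F} = 2 F \frac{1}{2 F} = 1$)
$O = -125$ ($O = \left(-5\right)^{3} = -125$)
$O + a{\left(H \right)} = -125 + 1 = -124$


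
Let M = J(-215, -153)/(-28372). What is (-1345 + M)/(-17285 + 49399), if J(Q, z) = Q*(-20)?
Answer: -4770580/113892301 ≈ -0.041887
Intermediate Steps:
J(Q, z) = -20*Q
M = -1075/7093 (M = -20*(-215)/(-28372) = 4300*(-1/28372) = -1075/7093 ≈ -0.15156)
(-1345 + M)/(-17285 + 49399) = (-1345 - 1075/7093)/(-17285 + 49399) = -9541160/7093/32114 = -9541160/7093*1/32114 = -4770580/113892301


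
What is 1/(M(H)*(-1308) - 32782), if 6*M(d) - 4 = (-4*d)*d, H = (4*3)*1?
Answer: 1/91914 ≈ 1.0880e-5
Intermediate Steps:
H = 12 (H = 12*1 = 12)
M(d) = ⅔ - 2*d²/3 (M(d) = ⅔ + ((-4*d)*d)/6 = ⅔ + (-4*d²)/6 = ⅔ - 2*d²/3)
1/(M(H)*(-1308) - 32782) = 1/((⅔ - ⅔*12²)*(-1308) - 32782) = 1/((⅔ - ⅔*144)*(-1308) - 32782) = 1/((⅔ - 96)*(-1308) - 32782) = 1/(-286/3*(-1308) - 32782) = 1/(124696 - 32782) = 1/91914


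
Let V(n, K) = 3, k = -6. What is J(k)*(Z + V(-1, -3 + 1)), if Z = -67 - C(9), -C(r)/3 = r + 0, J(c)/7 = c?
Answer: 1554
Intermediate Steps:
J(c) = 7*c
C(r) = -3*r (C(r) = -3*(r + 0) = -3*r)
Z = -40 (Z = -67 - (-3)*9 = -67 - 1*(-27) = -67 + 27 = -40)
J(k)*(Z + V(-1, -3 + 1)) = (7*(-6))*(-40 + 3) = -42*(-37) = 1554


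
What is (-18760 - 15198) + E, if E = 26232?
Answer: -7726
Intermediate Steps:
(-18760 - 15198) + E = (-18760 - 15198) + 26232 = -33958 + 26232 = -7726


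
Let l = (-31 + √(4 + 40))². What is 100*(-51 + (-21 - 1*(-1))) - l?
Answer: -8105 + 124*√11 ≈ -7693.7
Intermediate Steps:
l = (-31 + 2*√11)² (l = (-31 + √44)² = (-31 + 2*√11)² ≈ 593.74)
100*(-51 + (-21 - 1*(-1))) - l = 100*(-51 + (-21 - 1*(-1))) - (1005 - 124*√11) = 100*(-51 + (-21 + 1)) + (-1005 + 124*√11) = 100*(-51 - 20) + (-1005 + 124*√11) = 100*(-71) + (-1005 + 124*√11) = -7100 + (-1005 + 124*√11) = -8105 + 124*√11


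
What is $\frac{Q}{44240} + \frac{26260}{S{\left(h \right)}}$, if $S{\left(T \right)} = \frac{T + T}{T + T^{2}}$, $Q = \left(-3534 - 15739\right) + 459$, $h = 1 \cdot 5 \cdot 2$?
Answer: $\frac{3194782193}{22120} \approx 1.4443 \cdot 10^{5}$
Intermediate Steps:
$h = 10$ ($h = 5 \cdot 2 = 10$)
$Q = -18814$ ($Q = -19273 + 459 = -18814$)
$S{\left(T \right)} = \frac{2 T}{T + T^{2}}$
$\frac{Q}{44240} + \frac{26260}{S{\left(h \right)}} = - \frac{18814}{44240} + \frac{26260}{2 \frac{1}{1 + 10}} = \left(-18814\right) \frac{1}{44240} + \frac{26260}{2 \cdot \frac{1}{11}} = - \frac{9407}{22120} + \frac{26260}{2 \cdot \frac{1}{11}} = - \frac{9407}{22120} + \frac{26260}{\frac{2}{11}} = - \frac{9407}{22120} + 26260 \cdot \frac{11}{2} = - \frac{9407}{22120} + 144430 = \frac{3194782193}{22120}$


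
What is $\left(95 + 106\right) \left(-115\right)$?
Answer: $-23115$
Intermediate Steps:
$\left(95 + 106\right) \left(-115\right) = 201 \left(-115\right) = -23115$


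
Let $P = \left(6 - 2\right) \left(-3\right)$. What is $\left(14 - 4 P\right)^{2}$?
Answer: $3844$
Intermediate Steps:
$P = -12$ ($P = 4 \left(-3\right) = -12$)
$\left(14 - 4 P\right)^{2} = \left(14 - -48\right)^{2} = \left(14 + 48\right)^{2} = 62^{2} = 3844$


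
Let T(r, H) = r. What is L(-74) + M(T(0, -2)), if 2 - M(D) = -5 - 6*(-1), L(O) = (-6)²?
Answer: 37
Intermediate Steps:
L(O) = 36
M(D) = 1 (M(D) = 2 - (-5 - 6*(-1)) = 2 - (-5 + 6) = 2 - 1*1 = 2 - 1 = 1)
L(-74) + M(T(0, -2)) = 36 + 1 = 37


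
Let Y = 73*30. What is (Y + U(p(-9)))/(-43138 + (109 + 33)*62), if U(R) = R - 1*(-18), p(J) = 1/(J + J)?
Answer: -39743/618012 ≈ -0.064308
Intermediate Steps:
p(J) = 1/(2*J)
U(R) = 18 + R (U(R) = R + 18 = 18 + R)
Y = 2190
(Y + U(p(-9)))/(-43138 + (109 + 33)*62) = (2190 + (18 + (½)/(-9)))/(-43138 + (109 + 33)*62) = (2190 + (18 + (½)*(-⅑)))/(-43138 + 142*62) = (2190 + (18 - 1/18))/(-43138 + 8804) = (2190 + 323/18)/(-34334) = (39743/18)*(-1/34334) = -39743/618012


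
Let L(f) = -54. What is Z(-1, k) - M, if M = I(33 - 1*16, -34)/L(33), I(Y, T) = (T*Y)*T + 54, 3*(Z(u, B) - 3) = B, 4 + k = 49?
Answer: 10339/27 ≈ 382.93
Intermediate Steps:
k = 45 (k = -4 + 49 = 45)
Z(u, B) = 3 + B/3
I(Y, T) = 54 + Y*T**2 (I(Y, T) = Y*T**2 + 54 = 54 + Y*T**2)
M = -9853/27 (M = (54 + (33 - 1*16)*(-34)**2)/(-54) = (54 + (33 - 16)*1156)*(-1/54) = (54 + 17*1156)*(-1/54) = (54 + 19652)*(-1/54) = 19706*(-1/54) = -9853/27 ≈ -364.93)
Z(-1, k) - M = (3 + (1/3)*45) - 1*(-9853/27) = (3 + 15) + 9853/27 = 18 + 9853/27 = 10339/27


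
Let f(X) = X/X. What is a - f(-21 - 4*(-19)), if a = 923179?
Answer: 923178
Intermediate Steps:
f(X) = 1
a - f(-21 - 4*(-19)) = 923179 - 1*1 = 923179 - 1 = 923178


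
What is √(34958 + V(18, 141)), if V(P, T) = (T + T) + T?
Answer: √35381 ≈ 188.10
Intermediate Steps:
V(P, T) = 3*T (V(P, T) = 2*T + T = 3*T)
√(34958 + V(18, 141)) = √(34958 + 3*141) = √(34958 + 423) = √35381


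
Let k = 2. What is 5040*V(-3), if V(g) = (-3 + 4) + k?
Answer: 15120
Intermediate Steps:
V(g) = 3 (V(g) = (-3 + 4) + 2 = 1 + 2 = 3)
5040*V(-3) = 5040*3 = 15120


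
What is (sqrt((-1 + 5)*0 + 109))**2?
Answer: 109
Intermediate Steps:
(sqrt((-1 + 5)*0 + 109))**2 = (sqrt(4*0 + 109))**2 = (sqrt(0 + 109))**2 = (sqrt(109))**2 = 109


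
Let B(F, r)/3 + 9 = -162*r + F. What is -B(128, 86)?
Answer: 41439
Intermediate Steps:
B(F, r) = -27 - 486*r + 3*F (B(F, r) = -27 + 3*(-162*r + F) = -27 + 3*(F - 162*r) = -27 + (-486*r + 3*F) = -27 - 486*r + 3*F)
-B(128, 86) = -(-27 - 486*86 + 3*128) = -(-27 - 41796 + 384) = -1*(-41439) = 41439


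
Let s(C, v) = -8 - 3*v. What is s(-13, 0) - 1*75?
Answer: -83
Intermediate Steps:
s(-13, 0) - 1*75 = (-8 - 3*0) - 1*75 = (-8 + 0) - 75 = -8 - 75 = -83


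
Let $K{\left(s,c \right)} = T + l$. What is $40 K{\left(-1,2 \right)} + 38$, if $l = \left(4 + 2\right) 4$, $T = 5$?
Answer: $1198$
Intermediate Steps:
$l = 24$ ($l = 6 \cdot 4 = 24$)
$K{\left(s,c \right)} = 29$ ($K{\left(s,c \right)} = 5 + 24 = 29$)
$40 K{\left(-1,2 \right)} + 38 = 40 \cdot 29 + 38 = 1160 + 38 = 1198$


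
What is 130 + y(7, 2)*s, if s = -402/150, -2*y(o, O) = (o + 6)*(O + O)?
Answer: 4992/25 ≈ 199.68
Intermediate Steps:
y(o, O) = -O*(6 + o) (y(o, O) = -(o + 6)*(O + O)/2 = -(6 + o)*2*O/2 = -O*(6 + o))
s = -67/25 (s = -402*1/150 = -67/25 ≈ -2.6800)
130 + y(7, 2)*s = 130 - 1*2*(6 + 7)*(-67/25) = 130 - 1*2*13*(-67/25) = 130 - 26*(-67/25) = 130 + 1742/25 = 4992/25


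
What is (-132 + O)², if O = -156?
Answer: 82944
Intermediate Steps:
(-132 + O)² = (-132 - 156)² = (-288)² = 82944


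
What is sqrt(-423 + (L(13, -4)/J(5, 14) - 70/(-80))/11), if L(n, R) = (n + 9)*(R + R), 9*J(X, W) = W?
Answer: 53*I*sqrt(14630)/308 ≈ 20.814*I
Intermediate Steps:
J(X, W) = W/9
L(n, R) = 2*R*(9 + n) (L(n, R) = (9 + n)*(2*R) = 2*R*(9 + n))
sqrt(-423 + (L(13, -4)/J(5, 14) - 70/(-80))/11) = sqrt(-423 + ((2*(-4)*(9 + 13))/(((1/9)*14)) - 70/(-80))/11) = sqrt(-423 + ((2*(-4)*22)/(14/9) - 70*(-1/80))*(1/11)) = sqrt(-423 + (-176*9/14 + 7/8)*(1/11)) = sqrt(-423 + (-792/7 + 7/8)*(1/11)) = sqrt(-423 - 6287/56*1/11) = sqrt(-423 - 6287/616) = sqrt(-266855/616) = 53*I*sqrt(14630)/308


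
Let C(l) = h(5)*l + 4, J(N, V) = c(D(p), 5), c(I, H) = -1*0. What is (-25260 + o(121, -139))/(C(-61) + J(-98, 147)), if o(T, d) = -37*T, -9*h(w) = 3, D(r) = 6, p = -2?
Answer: -89211/73 ≈ -1222.1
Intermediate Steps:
h(w) = -1/3 (h(w) = -1/9*3 = -1/3)
c(I, H) = 0
J(N, V) = 0
C(l) = 4 - l/3 (C(l) = -l/3 + 4 = 4 - l/3)
(-25260 + o(121, -139))/(C(-61) + J(-98, 147)) = (-25260 - 37*121)/((4 - 1/3*(-61)) + 0) = (-25260 - 4477)/((4 + 61/3) + 0) = -29737/(73/3 + 0) = -29737/73/3 = -29737*3/73 = -89211/73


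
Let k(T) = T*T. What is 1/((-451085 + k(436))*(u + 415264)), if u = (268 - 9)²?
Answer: -1/125886739205 ≈ -7.9436e-12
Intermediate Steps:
u = 67081 (u = 259² = 67081)
k(T) = T²
1/((-451085 + k(436))*(u + 415264)) = 1/((-451085 + 436²)*(67081 + 415264)) = 1/((-451085 + 190096)*482345) = 1/(-260989*482345) = 1/(-125886739205) = -1/125886739205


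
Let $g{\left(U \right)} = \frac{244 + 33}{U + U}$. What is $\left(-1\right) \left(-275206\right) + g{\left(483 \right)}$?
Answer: $\frac{265849273}{966} \approx 2.7521 \cdot 10^{5}$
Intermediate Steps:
$g{\left(U \right)} = \frac{277}{2 U}$
$\left(-1\right) \left(-275206\right) + g{\left(483 \right)} = \left(-1\right) \left(-275206\right) + \frac{277}{2 \cdot 483} = 275206 + \frac{277}{2} \cdot \frac{1}{483} = 275206 + \frac{277}{966} = \frac{265849273}{966}$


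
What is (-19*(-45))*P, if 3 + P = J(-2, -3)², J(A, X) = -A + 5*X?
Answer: 141930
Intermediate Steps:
P = 166 (P = -3 + (-1*(-2) + 5*(-3))² = -3 + (2 - 15)² = -3 + (-13)² = -3 + 169 = 166)
(-19*(-45))*P = -19*(-45)*166 = 855*166 = 141930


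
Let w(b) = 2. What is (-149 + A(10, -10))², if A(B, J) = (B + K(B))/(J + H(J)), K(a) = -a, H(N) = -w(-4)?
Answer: 22201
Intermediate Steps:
H(N) = -2 (H(N) = -1*2 = -2)
A(B, J) = 0 (A(B, J) = (B - B)/(J - 2) = 0/(-2 + J) = 0)
(-149 + A(10, -10))² = (-149 + 0)² = (-149)² = 22201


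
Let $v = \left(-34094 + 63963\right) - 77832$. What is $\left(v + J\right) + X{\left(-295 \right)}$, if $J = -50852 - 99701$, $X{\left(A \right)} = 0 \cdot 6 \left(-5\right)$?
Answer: $-198516$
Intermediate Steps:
$X{\left(A \right)} = 0$ ($X{\left(A \right)} = 0 \left(-5\right) = 0$)
$J = -150553$
$v = -47963$ ($v = 29869 - 77832 = -47963$)
$\left(v + J\right) + X{\left(-295 \right)} = \left(-47963 - 150553\right) + 0 = -198516 + 0 = -198516$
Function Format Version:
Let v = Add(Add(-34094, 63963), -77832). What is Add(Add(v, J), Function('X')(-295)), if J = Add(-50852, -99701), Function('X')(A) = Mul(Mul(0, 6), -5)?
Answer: -198516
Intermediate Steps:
Function('X')(A) = 0 (Function('X')(A) = Mul(0, -5) = 0)
J = -150553
v = -47963 (v = Add(29869, -77832) = -47963)
Add(Add(v, J), Function('X')(-295)) = Add(Add(-47963, -150553), 0) = Add(-198516, 0) = -198516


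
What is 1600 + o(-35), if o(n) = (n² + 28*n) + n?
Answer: 1810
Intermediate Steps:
o(n) = n² + 29*n
1600 + o(-35) = 1600 - 35*(29 - 35) = 1600 - 35*(-6) = 1600 + 210 = 1810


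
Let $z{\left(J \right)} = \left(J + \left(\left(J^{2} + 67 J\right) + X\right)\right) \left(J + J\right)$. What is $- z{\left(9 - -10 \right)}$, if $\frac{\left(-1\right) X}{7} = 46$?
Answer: $-50578$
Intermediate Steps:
$X = -322$ ($X = \left(-7\right) 46 = -322$)
$z{\left(J \right)} = 2 J \left(-322 + J^{2} + 68 J\right)$ ($z{\left(J \right)} = \left(J - \left(322 - J^{2} - 67 J\right)\right) \left(J + J\right) = \left(J + \left(-322 + J^{2} + 67 J\right)\right) 2 J = \left(-322 + J^{2} + 68 J\right) 2 J = 2 J \left(-322 + J^{2} + 68 J\right)$)
$- z{\left(9 - -10 \right)} = - 2 \left(9 - -10\right) \left(-322 + \left(9 - -10\right)^{2} + 68 \left(9 - -10\right)\right) = - 2 \left(9 + 10\right) \left(-322 + \left(9 + 10\right)^{2} + 68 \left(9 + 10\right)\right) = - 2 \cdot 19 \left(-322 + 19^{2} + 68 \cdot 19\right) = - 2 \cdot 19 \left(-322 + 361 + 1292\right) = - 2 \cdot 19 \cdot 1331 = \left(-1\right) 50578 = -50578$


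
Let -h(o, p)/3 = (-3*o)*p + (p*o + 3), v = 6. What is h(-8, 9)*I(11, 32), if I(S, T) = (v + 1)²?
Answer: -21609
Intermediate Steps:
h(o, p) = -9 + 6*o*p (h(o, p) = -3*((-3*o)*p + (p*o + 3)) = -3*(-3*o*p + (o*p + 3)) = -3*(-3*o*p + (3 + o*p)) = -3*(3 - 2*o*p) = -9 + 6*o*p)
I(S, T) = 49 (I(S, T) = (6 + 1)² = 7² = 49)
h(-8, 9)*I(11, 32) = (-9 + 6*(-8)*9)*49 = (-9 - 432)*49 = -441*49 = -21609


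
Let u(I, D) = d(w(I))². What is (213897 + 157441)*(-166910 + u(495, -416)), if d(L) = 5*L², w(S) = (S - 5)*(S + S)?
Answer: 514084489810231146283019974420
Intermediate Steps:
w(S) = 2*S*(-5 + S) (w(S) = (-5 + S)*(2*S) = 2*S*(-5 + S))
u(I, D) = 400*I⁴*(-5 + I)⁴ (u(I, D) = (5*(2*I*(-5 + I))²)² = (5*(4*I²*(-5 + I)²))² = (20*I²*(-5 + I)²)² = 400*I⁴*(-5 + I)⁴)
(213897 + 157441)*(-166910 + u(495, -416)) = (213897 + 157441)*(-166910 + 400*495⁴*(-5 + 495)⁴) = 371338*(-166910 + 400*60037250625*490⁴) = 371338*(-166910 + 400*60037250625*57648010000) = 371338*(-166910 + 1384411209761002500000000) = 371338*1384411209761002499833090 = 514084489810231146283019974420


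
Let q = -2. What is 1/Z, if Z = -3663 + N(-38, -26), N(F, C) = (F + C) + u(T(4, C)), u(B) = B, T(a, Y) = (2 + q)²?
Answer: -1/3727 ≈ -0.00026831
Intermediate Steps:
T(a, Y) = 0 (T(a, Y) = (2 - 2)² = 0² = 0)
N(F, C) = C + F (N(F, C) = (F + C) + 0 = (C + F) + 0 = C + F)
Z = -3727 (Z = -3663 + (-26 - 38) = -3663 - 64 = -3727)
1/Z = 1/(-3727) = -1/3727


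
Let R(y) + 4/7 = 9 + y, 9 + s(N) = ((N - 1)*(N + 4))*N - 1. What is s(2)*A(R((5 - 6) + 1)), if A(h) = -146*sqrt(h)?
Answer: -292*sqrt(413)/7 ≈ -847.73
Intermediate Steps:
s(N) = -10 + N*(-1 + N)*(4 + N) (s(N) = -9 + (((N - 1)*(N + 4))*N - 1) = -9 + (((-1 + N)*(4 + N))*N - 1) = -9 + (N*(-1 + N)*(4 + N) - 1) = -9 + (-1 + N*(-1 + N)*(4 + N)) = -10 + N*(-1 + N)*(4 + N))
R(y) = 59/7 + y (R(y) = -4/7 + (9 + y) = 59/7 + y)
s(2)*A(R((5 - 6) + 1)) = (-10 + 2**3 - 4*2 + 3*2**2)*(-146*sqrt(59/7 + ((5 - 6) + 1))) = (-10 + 8 - 8 + 3*4)*(-146*sqrt(59/7 + (-1 + 1))) = (-10 + 8 - 8 + 12)*(-146*sqrt(59/7 + 0)) = 2*(-146*sqrt(413)/7) = -292*sqrt(413)/7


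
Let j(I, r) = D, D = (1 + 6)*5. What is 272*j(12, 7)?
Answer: 9520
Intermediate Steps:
D = 35 (D = 7*5 = 35)
j(I, r) = 35
272*j(12, 7) = 272*35 = 9520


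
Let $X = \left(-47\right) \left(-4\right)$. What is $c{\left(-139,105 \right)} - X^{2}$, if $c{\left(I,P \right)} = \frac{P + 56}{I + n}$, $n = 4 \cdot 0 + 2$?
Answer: $- \frac{4842289}{137} \approx -35345.0$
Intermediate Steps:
$n = 2$ ($n = 0 + 2 = 2$)
$c{\left(I,P \right)} = \frac{56 + P}{2 + I}$ ($c{\left(I,P \right)} = \frac{P + 56}{I + 2} = \frac{56 + P}{2 + I}$)
$X = 188$
$c{\left(-139,105 \right)} - X^{2} = \frac{56 + 105}{2 - 139} - 188^{2} = \frac{1}{-137} \cdot 161 - 35344 = \left(- \frac{1}{137}\right) 161 - 35344 = - \frac{161}{137} - 35344 = - \frac{4842289}{137}$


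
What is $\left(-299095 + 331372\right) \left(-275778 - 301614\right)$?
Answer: $-18636481584$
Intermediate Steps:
$\left(-299095 + 331372\right) \left(-275778 - 301614\right) = 32277 \left(-577392\right) = -18636481584$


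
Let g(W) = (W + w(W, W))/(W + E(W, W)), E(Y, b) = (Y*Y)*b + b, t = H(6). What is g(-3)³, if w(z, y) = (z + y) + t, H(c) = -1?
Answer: 1000/35937 ≈ 0.027826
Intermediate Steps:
t = -1
w(z, y) = -1 + y + z (w(z, y) = (z + y) - 1 = (y + z) - 1 = -1 + y + z)
E(Y, b) = b + b*Y² (E(Y, b) = Y²*b + b = b*Y² + b = b + b*Y²)
g(W) = (-1 + 3*W)/(W + W*(1 + W²)) (g(W) = (W + (-1 + W + W))/(W + W*(1 + W²)) = (W + (-1 + 2*W))/(W + W*(1 + W²)) = (-1 + 3*W)/(W + W*(1 + W²)))
g(-3)³ = ((-1 + 3*(-3))/((-3)*(2 + (-3)²)))³ = (-(-1 - 9)/(3*(2 + 9)))³ = (-⅓*(-10)/11)³ = (-⅓*1/11*(-10))³ = (10/33)³ = 1000/35937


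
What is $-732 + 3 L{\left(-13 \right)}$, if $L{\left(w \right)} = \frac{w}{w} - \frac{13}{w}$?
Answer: $-726$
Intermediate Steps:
$L{\left(w \right)} = 1 - \frac{13}{w}$
$-732 + 3 L{\left(-13 \right)} = -732 + 3 \frac{-13 - 13}{-13} = -732 + 3 \left(\left(- \frac{1}{13}\right) \left(-26\right)\right) = -732 + 3 \cdot 2 = -732 + 6 = -726$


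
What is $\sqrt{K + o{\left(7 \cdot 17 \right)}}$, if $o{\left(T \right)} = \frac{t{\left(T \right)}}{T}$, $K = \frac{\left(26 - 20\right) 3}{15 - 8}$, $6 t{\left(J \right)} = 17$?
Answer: $\frac{\sqrt{4578}}{42} \approx 1.611$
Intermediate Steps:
$t{\left(J \right)} = \frac{17}{6}$ ($t{\left(J \right)} = \frac{1}{6} \cdot 17 = \frac{17}{6}$)
$K = \frac{18}{7}$ ($K = \frac{6 \cdot 3}{7} = 18 \cdot \frac{1}{7} = \frac{18}{7} \approx 2.5714$)
$o{\left(T \right)} = \frac{17}{6 T}$
$\sqrt{K + o{\left(7 \cdot 17 \right)}} = \sqrt{\frac{18}{7} + \frac{17}{6 \cdot 7 \cdot 17}} = \sqrt{\frac{18}{7} + \frac{17}{6 \cdot 119}} = \sqrt{\frac{18}{7} + \frac{17}{6} \cdot \frac{1}{119}} = \sqrt{\frac{18}{7} + \frac{1}{42}} = \sqrt{\frac{109}{42}} = \frac{\sqrt{4578}}{42}$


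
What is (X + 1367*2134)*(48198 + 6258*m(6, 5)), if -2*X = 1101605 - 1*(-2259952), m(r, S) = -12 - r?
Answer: -79681002177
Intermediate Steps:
X = -3361557/2 (X = -(1101605 - 1*(-2259952))/2 = -(1101605 + 2259952)/2 = -1/2*3361557 = -3361557/2 ≈ -1.6808e+6)
(X + 1367*2134)*(48198 + 6258*m(6, 5)) = (-3361557/2 + 1367*2134)*(48198 + 6258*(-12 - 1*6)) = (-3361557/2 + 2917178)*(48198 + 6258*(-12 - 6)) = 2472799*(48198 + 6258*(-18))/2 = 2472799*(48198 - 112644)/2 = (2472799/2)*(-64446) = -79681002177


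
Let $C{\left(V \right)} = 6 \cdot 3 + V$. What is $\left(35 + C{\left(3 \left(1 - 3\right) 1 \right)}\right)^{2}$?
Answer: $2209$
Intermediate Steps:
$C{\left(V \right)} = 18 + V$
$\left(35 + C{\left(3 \left(1 - 3\right) 1 \right)}\right)^{2} = \left(35 + \left(18 + 3 \left(1 - 3\right) 1\right)\right)^{2} = \left(35 + \left(18 + 3 \left(\left(-2\right) 1\right)\right)\right)^{2} = \left(35 + \left(18 + 3 \left(-2\right)\right)\right)^{2} = \left(35 + \left(18 - 6\right)\right)^{2} = \left(35 + 12\right)^{2} = 47^{2} = 2209$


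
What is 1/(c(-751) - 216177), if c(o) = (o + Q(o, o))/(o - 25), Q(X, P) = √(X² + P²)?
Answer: -130176018376/28140935141137199 + 582776*√2/28140935141137199 ≈ -4.6258e-6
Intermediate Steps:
Q(X, P) = √(P² + X²)
c(o) = (o + √2*√(o²))/(-25 + o) (c(o) = (o + √(o² + o²))/(o - 25) = (o + √(2*o²))/(-25 + o) = (o + √2*√(o²))/(-25 + o))
1/(c(-751) - 216177) = 1/((-751 + √2*√((-751)²))/(-25 - 751) - 216177) = 1/((-751 + √2*√564001)/(-776) - 216177) = 1/(-(-751 + √2*751)/776 - 216177) = 1/(-(-751 + 751*√2)/776 - 216177) = 1/((751/776 - 751*√2/776) - 216177) = 1/(-167752601/776 - 751*√2/776)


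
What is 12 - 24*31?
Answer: -732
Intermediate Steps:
12 - 24*31 = 12 - 744 = -732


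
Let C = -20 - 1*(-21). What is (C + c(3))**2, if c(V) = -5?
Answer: 16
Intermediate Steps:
C = 1 (C = -20 + 21 = 1)
(C + c(3))**2 = (1 - 5)**2 = (-4)**2 = 16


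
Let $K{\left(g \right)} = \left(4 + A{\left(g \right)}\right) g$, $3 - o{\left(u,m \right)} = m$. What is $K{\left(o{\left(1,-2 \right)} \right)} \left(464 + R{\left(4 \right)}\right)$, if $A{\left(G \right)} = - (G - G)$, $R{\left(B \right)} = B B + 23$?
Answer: $10060$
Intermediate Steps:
$o{\left(u,m \right)} = 3 - m$
$R{\left(B \right)} = 23 + B^{2}$ ($R{\left(B \right)} = B^{2} + 23 = 23 + B^{2}$)
$A{\left(G \right)} = 0$ ($A{\left(G \right)} = \left(-1\right) 0 = 0$)
$K{\left(g \right)} = 4 g$ ($K{\left(g \right)} = \left(4 + 0\right) g = 4 g$)
$K{\left(o{\left(1,-2 \right)} \right)} \left(464 + R{\left(4 \right)}\right) = 4 \left(3 - -2\right) \left(464 + \left(23 + 4^{2}\right)\right) = 4 \left(3 + 2\right) \left(464 + \left(23 + 16\right)\right) = 4 \cdot 5 \left(464 + 39\right) = 20 \cdot 503 = 10060$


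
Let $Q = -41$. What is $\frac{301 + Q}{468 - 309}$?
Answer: $\frac{260}{159} \approx 1.6352$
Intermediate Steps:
$\frac{301 + Q}{468 - 309} = \frac{301 - 41}{468 - 309} = \frac{260}{159}$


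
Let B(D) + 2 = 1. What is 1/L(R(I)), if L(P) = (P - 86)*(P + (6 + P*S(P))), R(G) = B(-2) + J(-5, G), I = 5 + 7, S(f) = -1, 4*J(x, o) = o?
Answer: -1/504 ≈ -0.0019841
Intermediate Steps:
J(x, o) = o/4
B(D) = -1 (B(D) = -2 + 1 = -1)
I = 12
R(G) = -1 + G/4
L(P) = -516 + 6*P (L(P) = (P - 86)*(P + (6 + P*(-1))) = (-86 + P)*(P + (6 - P)) = (-86 + P)*6 = -516 + 6*P)
1/L(R(I)) = 1/(-516 + 6*(-1 + (¼)*12)) = 1/(-516 + 6*(-1 + 3)) = 1/(-516 + 6*2) = 1/(-516 + 12) = 1/(-504) = -1/504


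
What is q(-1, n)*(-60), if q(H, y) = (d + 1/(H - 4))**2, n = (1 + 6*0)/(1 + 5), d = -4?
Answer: -5292/5 ≈ -1058.4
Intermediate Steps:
n = 1/6 (n = (1 + 0)/6 = 1*(1/6) = 1/6 ≈ 0.16667)
q(H, y) = (-4 + 1/(-4 + H))**2 (q(H, y) = (-4 + 1/(H - 4))**2 = (-4 + 1/(-4 + H))**2)
q(-1, n)*(-60) = ((17 - 4*(-1))**2/(-4 - 1)**2)*(-60) = ((17 + 4)**2/(-5)**2)*(-60) = ((1/25)*21**2)*(-60) = ((1/25)*441)*(-60) = (441/25)*(-60) = -5292/5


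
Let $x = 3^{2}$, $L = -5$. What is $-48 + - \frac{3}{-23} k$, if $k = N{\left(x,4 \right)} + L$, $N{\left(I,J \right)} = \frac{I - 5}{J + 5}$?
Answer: $- \frac{3353}{69} \approx -48.594$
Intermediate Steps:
$x = 9$
$N{\left(I,J \right)} = \frac{-5 + I}{5 + J}$
$k = - \frac{41}{9}$ ($k = \frac{-5 + 9}{5 + 4} - 5 = \frac{1}{9} \cdot 4 - 5 = \frac{4}{9} - 5 = - \frac{41}{9} \approx -4.5556$)
$-48 + - \frac{3}{-23} k = -48 + - \frac{3}{-23} \left(- \frac{41}{9}\right) = -48 + \left(-3\right) \left(- \frac{1}{23}\right) \left(- \frac{41}{9}\right) = -48 + \frac{3}{23} \left(- \frac{41}{9}\right) = -48 - \frac{41}{69} = - \frac{3353}{69}$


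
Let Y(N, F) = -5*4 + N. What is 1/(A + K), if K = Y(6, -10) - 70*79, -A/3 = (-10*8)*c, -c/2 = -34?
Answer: 1/10776 ≈ 9.2799e-5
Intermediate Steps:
Y(N, F) = -20 + N
c = 68 (c = -2*(-34) = 68)
A = 16320 (A = -3*(-10*8)*68 = -(-240)*68 = -3*(-5440) = 16320)
K = -5544 (K = (-20 + 6) - 70*79 = -14 - 5530 = -5544)
1/(A + K) = 1/(16320 - 5544) = 1/10776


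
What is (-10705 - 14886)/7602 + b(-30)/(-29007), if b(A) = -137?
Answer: -247092221/73503738 ≈ -3.3616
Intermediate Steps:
(-10705 - 14886)/7602 + b(-30)/(-29007) = (-10705 - 14886)/7602 - 137/(-29007) = -25591*1/7602 - 137*(-1/29007) = -25591/7602 + 137/29007 = -247092221/73503738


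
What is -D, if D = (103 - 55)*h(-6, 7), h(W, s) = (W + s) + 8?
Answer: -432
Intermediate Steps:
h(W, s) = 8 + W + s
D = 432 (D = (103 - 55)*(8 - 6 + 7) = 48*9 = 432)
-D = -1*432 = -432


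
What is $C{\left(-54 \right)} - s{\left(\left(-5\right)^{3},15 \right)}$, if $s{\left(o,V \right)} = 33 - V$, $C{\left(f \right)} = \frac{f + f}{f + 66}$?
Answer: $-27$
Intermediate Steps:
$C{\left(f \right)} = \frac{2 f}{66 + f}$
$C{\left(-54 \right)} - s{\left(\left(-5\right)^{3},15 \right)} = 2 \left(-54\right) \frac{1}{66 - 54} - \left(33 - 15\right) = 2 \left(-54\right) \frac{1}{12} - \left(33 - 15\right) = 2 \left(-54\right) \frac{1}{12} - 18 = -9 - 18 = -27$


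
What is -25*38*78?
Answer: -74100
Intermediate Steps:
-25*38*78 = -950*78 = -74100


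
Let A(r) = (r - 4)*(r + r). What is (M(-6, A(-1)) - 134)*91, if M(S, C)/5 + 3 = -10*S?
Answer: 13741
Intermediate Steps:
A(r) = 2*r*(-4 + r) (A(r) = (-4 + r)*(2*r) = 2*r*(-4 + r))
M(S, C) = -15 - 50*S (M(S, C) = -15 + 5*(-10*S) = -15 - 50*S)
(M(-6, A(-1)) - 134)*91 = ((-15 - 50*(-6)) - 134)*91 = ((-15 + 300) - 134)*91 = (285 - 134)*91 = 151*91 = 13741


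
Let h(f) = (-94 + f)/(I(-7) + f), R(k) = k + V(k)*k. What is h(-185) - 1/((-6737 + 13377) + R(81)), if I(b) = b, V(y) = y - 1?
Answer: 1227629/844864 ≈ 1.4530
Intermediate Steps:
V(y) = -1 + y
R(k) = k + k*(-1 + k) (R(k) = k + (-1 + k)*k = k + k*(-1 + k))
h(f) = (-94 + f)/(-7 + f)
h(-185) - 1/((-6737 + 13377) + R(81)) = (-94 - 185)/(-7 - 185) - 1/((-6737 + 13377) + 81**2) = -279/(-192) - 1/(6640 + 6561) = -1/192*(-279) - 1/13201 = 93/64 - 1*1/13201 = 93/64 - 1/13201 = 1227629/844864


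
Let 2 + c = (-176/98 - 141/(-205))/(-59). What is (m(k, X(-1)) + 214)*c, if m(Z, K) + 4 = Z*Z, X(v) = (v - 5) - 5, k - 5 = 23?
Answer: -166733418/84665 ≈ -1969.3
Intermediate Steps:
k = 28 (k = 5 + 23 = 28)
X(v) = -10 + v (X(v) = (-5 + v) - 5 = -10 + v)
m(Z, K) = -4 + Z**2 (m(Z, K) = -4 + Z*Z = -4 + Z**2)
c = -1174179/592655 (c = -2 + (-176/98 - 141/(-205))/(-59) = -2 + (-176*1/98 - 141*(-1/205))*(-1/59) = -2 + (-88/49 + 141/205)*(-1/59) = -2 - 11131/10045*(-1/59) = -2 + 11131/592655 = -1174179/592655 ≈ -1.9812)
(m(k, X(-1)) + 214)*c = ((-4 + 28**2) + 214)*(-1174179/592655) = ((-4 + 784) + 214)*(-1174179/592655) = (780 + 214)*(-1174179/592655) = 994*(-1174179/592655) = -166733418/84665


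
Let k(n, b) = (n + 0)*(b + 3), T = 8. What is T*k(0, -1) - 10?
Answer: -10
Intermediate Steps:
k(n, b) = n*(3 + b)
T*k(0, -1) - 10 = 8*(0*(3 - 1)) - 10 = 8*(0*2) - 10 = 8*0 - 10 = 0 - 10 = -10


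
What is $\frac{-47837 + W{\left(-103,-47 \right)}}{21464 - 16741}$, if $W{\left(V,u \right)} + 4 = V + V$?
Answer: $- \frac{48047}{4723} \approx -10.173$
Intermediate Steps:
$W{\left(V,u \right)} = -4 + 2 V$ ($W{\left(V,u \right)} = -4 + \left(V + V\right) = -4 + 2 V$)
$\frac{-47837 + W{\left(-103,-47 \right)}}{21464 - 16741} = \frac{-47837 + \left(-4 + 2 \left(-103\right)\right)}{21464 - 16741} = \frac{-47837 - 210}{4723} = \left(-47837 - 210\right) \frac{1}{4723} = \left(-48047\right) \frac{1}{4723} = - \frac{48047}{4723}$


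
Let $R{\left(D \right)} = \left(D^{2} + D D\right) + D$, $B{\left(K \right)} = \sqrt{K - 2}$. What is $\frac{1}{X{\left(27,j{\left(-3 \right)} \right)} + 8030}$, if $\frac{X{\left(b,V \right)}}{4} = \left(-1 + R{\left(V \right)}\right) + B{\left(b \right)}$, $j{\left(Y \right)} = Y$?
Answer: $\frac{1}{8106} \approx 0.00012337$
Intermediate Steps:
$B{\left(K \right)} = \sqrt{-2 + K}$
$R{\left(D \right)} = D + 2 D^{2}$ ($R{\left(D \right)} = \left(D^{2} + D^{2}\right) + D = 2 D^{2} + D = D + 2 D^{2}$)
$X{\left(b,V \right)} = -4 + 4 \sqrt{-2 + b} + 4 V \left(1 + 2 V\right)$ ($X{\left(b,V \right)} = 4 \left(\left(-1 + V \left(1 + 2 V\right)\right) + \sqrt{-2 + b}\right) = 4 \left(-1 + \sqrt{-2 + b} + V \left(1 + 2 V\right)\right) = -4 + 4 \sqrt{-2 + b} + 4 V \left(1 + 2 V\right)$)
$\frac{1}{X{\left(27,j{\left(-3 \right)} \right)} + 8030} = \frac{1}{\left(-4 + 4 \sqrt{-2 + 27} + 4 \left(-3\right) \left(1 + 2 \left(-3\right)\right)\right) + 8030} = \frac{1}{\left(-4 + 4 \sqrt{25} + 4 \left(-3\right) \left(1 - 6\right)\right) + 8030} = \frac{1}{\left(-4 + 4 \cdot 5 + 4 \left(-3\right) \left(-5\right)\right) + 8030} = \frac{1}{\left(-4 + 20 + 60\right) + 8030} = \frac{1}{76 + 8030} = \frac{1}{8106}$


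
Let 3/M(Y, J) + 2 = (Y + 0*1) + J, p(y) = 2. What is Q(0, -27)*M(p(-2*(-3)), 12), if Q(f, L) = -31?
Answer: -31/4 ≈ -7.7500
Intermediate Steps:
M(Y, J) = 3/(-2 + J + Y) (M(Y, J) = 3/(-2 + ((Y + 0*1) + J)) = 3/(-2 + ((Y + 0) + J)) = 3/(-2 + (Y + J)) = 3/(-2 + (J + Y)) = 3/(-2 + J + Y))
Q(0, -27)*M(p(-2*(-3)), 12) = -93/(-2 + 12 + 2) = -93/12 = -31*¼ = -31/4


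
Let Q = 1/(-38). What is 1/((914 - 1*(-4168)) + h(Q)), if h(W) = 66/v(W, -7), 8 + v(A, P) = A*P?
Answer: 9/45662 ≈ 0.00019710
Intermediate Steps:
v(A, P) = -8 + A*P
Q = -1/38 ≈ -0.026316
h(W) = 66/(-8 - 7*W) (h(W) = 66/(-8 + W*(-7)) = 66/(-8 - 7*W))
1/((914 - 1*(-4168)) + h(Q)) = 1/((914 - 1*(-4168)) + 66/(-8 - 7*(-1/38))) = 1/((914 + 4168) + 66/(-8 + 7/38)) = 1/(5082 + 66/(-297/38)) = 1/(5082 + 66*(-38/297)) = 1/(5082 - 76/9) = 1/(45662/9) = 9/45662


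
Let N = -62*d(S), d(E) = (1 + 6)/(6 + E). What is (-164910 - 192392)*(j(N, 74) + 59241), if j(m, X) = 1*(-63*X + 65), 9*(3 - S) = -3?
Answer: -19524410488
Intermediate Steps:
S = 10/3 (S = 3 - ⅑*(-3) = 3 + ⅓ = 10/3 ≈ 3.3333)
d(E) = 7/(6 + E)
N = -93/2 (N = -434/(6 + 10/3) = -434/28/3 = -434*3/28 = -62*¾ = -93/2 ≈ -46.500)
j(m, X) = 65 - 63*X (j(m, X) = 1*(65 - 63*X) = 65 - 63*X)
(-164910 - 192392)*(j(N, 74) + 59241) = (-164910 - 192392)*((65 - 63*74) + 59241) = -357302*((65 - 4662) + 59241) = -357302*(-4597 + 59241) = -357302*54644 = -19524410488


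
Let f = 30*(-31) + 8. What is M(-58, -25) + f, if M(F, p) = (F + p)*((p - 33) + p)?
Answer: 5967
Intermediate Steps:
M(F, p) = (-33 + 2*p)*(F + p) (M(F, p) = (F + p)*((-33 + p) + p) = (F + p)*(-33 + 2*p) = (-33 + 2*p)*(F + p))
f = -922 (f = -930 + 8 = -922)
M(-58, -25) + f = (-33*(-58) - 33*(-25) + 2*(-25)**2 + 2*(-58)*(-25)) - 922 = (1914 + 825 + 2*625 + 2900) - 922 = (1914 + 825 + 1250 + 2900) - 922 = 6889 - 922 = 5967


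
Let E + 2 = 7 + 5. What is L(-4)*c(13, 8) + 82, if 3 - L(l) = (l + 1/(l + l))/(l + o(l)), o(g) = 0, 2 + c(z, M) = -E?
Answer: 467/8 ≈ 58.375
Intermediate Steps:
E = 10 (E = -2 + (7 + 5) = -2 + 12 = 10)
c(z, M) = -12 (c(z, M) = -2 - 1*10 = -2 - 10 = -12)
L(l) = 3 - (l + 1/(2*l))/l (L(l) = 3 - (l + 1/(l + l))/(l + 0) = 3 - (l + 1/(2*l))/l)
L(-4)*c(13, 8) + 82 = (2 - ½/(-4)²)*(-12) + 82 = (2 - ½*1/16)*(-12) + 82 = (2 - 1/32)*(-12) + 82 = (63/32)*(-12) + 82 = -189/8 + 82 = 467/8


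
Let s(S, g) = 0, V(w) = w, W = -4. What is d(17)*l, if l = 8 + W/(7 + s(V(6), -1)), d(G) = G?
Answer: 884/7 ≈ 126.29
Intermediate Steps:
l = 52/7 (l = 8 - 4/(7 + 0) = 8 - 4/7 = 52/7 ≈ 7.4286)
d(17)*l = 17*(52/7) = 884/7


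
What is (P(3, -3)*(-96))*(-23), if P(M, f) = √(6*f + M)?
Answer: 2208*I*√15 ≈ 8551.5*I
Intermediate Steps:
P(M, f) = √(M + 6*f)
(P(3, -3)*(-96))*(-23) = (√(3 + 6*(-3))*(-96))*(-23) = (√(3 - 18)*(-96))*(-23) = (√(-15)*(-96))*(-23) = ((I*√15)*(-96))*(-23) = -96*I*√15*(-23) = 2208*I*√15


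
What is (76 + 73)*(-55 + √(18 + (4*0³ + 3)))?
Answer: -8195 + 149*√21 ≈ -7512.2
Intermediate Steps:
(76 + 73)*(-55 + √(18 + (4*0³ + 3))) = 149*(-55 + √(18 + (4*0 + 3))) = 149*(-55 + √(18 + (0 + 3))) = 149*(-55 + √(18 + 3)) = 149*(-55 + √21) = -8195 + 149*√21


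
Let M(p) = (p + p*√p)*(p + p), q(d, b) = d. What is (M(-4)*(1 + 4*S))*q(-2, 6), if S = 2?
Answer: -576 - 1152*I ≈ -576.0 - 1152.0*I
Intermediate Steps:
M(p) = 2*p*(p + p^(3/2)) (M(p) = (p + p^(3/2))*(2*p) = 2*p*(p + p^(3/2)))
(M(-4)*(1 + 4*S))*q(-2, 6) = ((2*(-4)² + 2*(-4)^(5/2))*(1 + 4*2))*(-2) = ((2*16 + 2*(32*I))*(1 + 8))*(-2) = ((32 + 64*I)*9)*(-2) = (288 + 576*I)*(-2) = -576 - 1152*I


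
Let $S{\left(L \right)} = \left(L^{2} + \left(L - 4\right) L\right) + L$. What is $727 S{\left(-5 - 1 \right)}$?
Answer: $65430$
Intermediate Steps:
$S{\left(L \right)} = L + L^{2} + L \left(-4 + L\right)$ ($S{\left(L \right)} = \left(L^{2} + \left(L - 4\right) L\right) + L = \left(L^{2} + \left(-4 + L\right) L\right) + L = \left(L^{2} + L \left(-4 + L\right)\right) + L = L + L^{2} + L \left(-4 + L\right)$)
$727 S{\left(-5 - 1 \right)} = 727 \left(-5 - 1\right) \left(-3 + 2 \left(-5 - 1\right)\right) = 727 \left(- 6 \left(-3 + 2 \left(-6\right)\right)\right) = 727 \left(- 6 \left(-3 - 12\right)\right) = 727 \left(\left(-6\right) \left(-15\right)\right) = 727 \cdot 90 = 65430$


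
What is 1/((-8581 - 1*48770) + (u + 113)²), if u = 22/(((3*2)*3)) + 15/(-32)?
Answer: -82944/3683638223 ≈ -2.2517e-5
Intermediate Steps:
u = 217/288 (u = 22/((6*3)) + 15*(-1/32) = 22/18 - 15/32 = 22*(1/18) - 15/32 = 11/9 - 15/32 = 217/288 ≈ 0.75347)
1/((-8581 - 1*48770) + (u + 113)²) = 1/((-8581 - 1*48770) + (217/288 + 113)²) = 1/((-8581 - 48770) + (32761/288)²) = 1/(-57351 + 1073283121/82944) = 1/(-3683638223/82944) = -82944/3683638223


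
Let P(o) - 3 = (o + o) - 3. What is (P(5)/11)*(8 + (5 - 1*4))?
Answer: 90/11 ≈ 8.1818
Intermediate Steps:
P(o) = 2*o (P(o) = 3 + ((o + o) - 3) = 3 + (2*o - 3) = 3 + (-3 + 2*o) = 2*o)
(P(5)/11)*(8 + (5 - 1*4)) = ((2*5)/11)*(8 + (5 - 1*4)) = (10*(1/11))*(8 + (5 - 4)) = 10*(8 + 1)/11 = (10/11)*9 = 90/11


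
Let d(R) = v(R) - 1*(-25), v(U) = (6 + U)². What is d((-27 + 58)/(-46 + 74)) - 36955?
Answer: -28913519/784 ≈ -36880.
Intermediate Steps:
d(R) = 25 + (6 + R)² (d(R) = (6 + R)² - 1*(-25) = (6 + R)² + 25 = 25 + (6 + R)²)
d((-27 + 58)/(-46 + 74)) - 36955 = (25 + (6 + (-27 + 58)/(-46 + 74))²) - 36955 = (25 + (6 + 31/28)²) - 36955 = (25 + (199/28)²) - 36955 = (25 + 39601/784) - 36955 = 59201/784 - 36955 = -28913519/784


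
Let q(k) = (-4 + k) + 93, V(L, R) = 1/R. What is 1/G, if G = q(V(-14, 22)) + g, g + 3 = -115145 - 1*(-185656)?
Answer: 22/1553135 ≈ 1.4165e-5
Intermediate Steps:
q(k) = 89 + k
g = 70508 (g = -3 + (-115145 - 1*(-185656)) = -3 + (-115145 + 185656) = -3 + 70511 = 70508)
G = 1553135/22 (G = (89 + 1/22) + 70508 = 1959/22 + 70508 = 1553135/22 ≈ 70597.)
1/G = 1/(1553135/22) = 22/1553135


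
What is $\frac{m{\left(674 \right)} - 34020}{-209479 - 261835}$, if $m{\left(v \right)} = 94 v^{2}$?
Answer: $- \frac{21333962}{235657} \approx -90.53$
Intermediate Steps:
$\frac{m{\left(674 \right)} - 34020}{-209479 - 261835} = \frac{94 \cdot 674^{2} - 34020}{-209479 - 261835} = \frac{94 \cdot 454276 - 34020}{-471314} = \left(42701944 - 34020\right) \left(- \frac{1}{471314}\right) = 42667924 \left(- \frac{1}{471314}\right) = - \frac{21333962}{235657}$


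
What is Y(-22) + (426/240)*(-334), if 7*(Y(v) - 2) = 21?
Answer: -11757/20 ≈ -587.85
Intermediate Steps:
Y(v) = 5 (Y(v) = 2 + (1/7)*21 = 2 + 3 = 5)
Y(-22) + (426/240)*(-334) = 5 + (426/240)*(-334) = 5 + (426*(1/240))*(-334) = 5 + (71/40)*(-334) = 5 - 11857/20 = -11757/20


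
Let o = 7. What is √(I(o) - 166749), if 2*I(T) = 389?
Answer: I*√666218/2 ≈ 408.11*I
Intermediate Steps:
I(T) = 389/2 (I(T) = (½)*389 = 389/2)
√(I(o) - 166749) = √(389/2 - 166749) = √(-333109/2) = I*√666218/2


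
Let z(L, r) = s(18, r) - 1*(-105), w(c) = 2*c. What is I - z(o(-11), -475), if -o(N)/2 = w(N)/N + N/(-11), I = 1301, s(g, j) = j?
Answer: 1671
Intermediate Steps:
o(N) = -4 + 2*N/11 (o(N) = -2*((2*N)/N + N/(-11)) = -2*(2 + N*(-1/11)) = -2*(2 - N/11) = -4 + 2*N/11)
z(L, r) = 105 + r (z(L, r) = r - 1*(-105) = r + 105 = 105 + r)
I - z(o(-11), -475) = 1301 - (105 - 475) = 1301 - 1*(-370) = 1301 + 370 = 1671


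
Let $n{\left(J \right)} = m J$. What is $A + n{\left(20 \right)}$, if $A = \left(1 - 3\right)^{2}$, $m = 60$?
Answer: $1204$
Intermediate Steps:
$n{\left(J \right)} = 60 J$
$A = 4$ ($A = \left(-2\right)^{2} = 4$)
$A + n{\left(20 \right)} = 4 + 60 \cdot 20 = 4 + 1200 = 1204$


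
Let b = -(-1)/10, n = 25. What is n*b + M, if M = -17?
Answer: -29/2 ≈ -14.500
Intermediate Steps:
b = ⅒ (b = -(-1)/10 = -1*(-⅒) = ⅒ ≈ 0.10000)
n*b + M = 25*(⅒) - 17 = 5/2 - 17 = -29/2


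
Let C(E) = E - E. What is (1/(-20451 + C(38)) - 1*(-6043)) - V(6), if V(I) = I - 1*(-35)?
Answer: 122746901/20451 ≈ 6002.0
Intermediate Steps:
C(E) = 0
V(I) = 35 + I (V(I) = I + 35 = 35 + I)
(1/(-20451 + C(38)) - 1*(-6043)) - V(6) = (1/(-20451 + 0) - 1*(-6043)) - (35 + 6) = (1/(-20451) + 6043) - 1*41 = (-1/20451 + 6043) - 41 = 123585392/20451 - 41 = 122746901/20451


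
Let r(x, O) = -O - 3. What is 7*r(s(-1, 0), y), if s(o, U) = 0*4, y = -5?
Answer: 14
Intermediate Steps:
s(o, U) = 0
r(x, O) = -3 - O
7*r(s(-1, 0), y) = 7*(-3 - 1*(-5)) = 7*(-3 + 5) = 7*2 = 14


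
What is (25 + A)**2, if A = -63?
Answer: 1444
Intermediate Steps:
(25 + A)**2 = (25 - 63)**2 = (-38)**2 = 1444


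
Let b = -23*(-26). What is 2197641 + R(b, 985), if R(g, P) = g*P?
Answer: 2786671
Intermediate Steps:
b = 598
R(g, P) = P*g
2197641 + R(b, 985) = 2197641 + 985*598 = 2197641 + 589030 = 2786671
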